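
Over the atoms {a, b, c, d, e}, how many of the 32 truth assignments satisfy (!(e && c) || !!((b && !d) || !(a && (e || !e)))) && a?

Initial set: {((!(e && c) || !!((b && !d) || !(a && (e || !e)))) && a)}.
((!(e && c) || !!((b && !d) || !(a && (e || !e)))) && a): α-rule — add (!(e && c) || !!((b && !d) || !(a && (e || !e)))), a.
(!(e && c) || !!((b && !d) || !(a && (e || !e)))): β-rule — branch into !(e && c)  //  !!((b && !d) || !(a && (e || !e))).
  branch 1 (add !(e && c)):
    !(e && c): β-rule — branch into !e  //  !c.
      branch 1.1 (add !e):
        ○ open, literals {a=T, e=F}.
      branch 1.2 (add !c):
        ○ open, literals {a=T, c=F}.
  branch 2 (add !!((b && !d) || !(a && (e || !e)))):
    !!((b && !d) || !(a && (e || !e))): drop double negation, giving ((b && !d) || !(a && (e || !e))).
    ((b && !d) || !(a && (e || !e))): β-rule — branch into (b && !d)  //  !(a && (e || !e)).
      branch 2.1 (add (b && !d)):
        (b && !d): α-rule — add b, !d.
        ○ open, literals {a=T, b=T, d=F}.
      branch 2.2 (add !(a && (e || !e))):
        !(a && (e || !e)): β-rule — branch into !a  //  !(e || !e).
          branch 2.2.1 (add !a):
            × closes — contains both a and !a.
          branch 2.2.2 (add !(e || !e)):
            !(e || !e): α-rule — add !e, !!e.
            × closes — contains both e and !e.
2 branches closed, 3 open.
Each open branch fixes some atoms; the unmentioned ones are free. Counting distinct full assignments: branch {a=T, e=F} (b, c, d) contributes 8 new; branch {a=T, c=F} (b, d, e) contributes 4 new; branch {a=T, b=T, d=F} (c, e) contributes 1 new. Total: 13.

13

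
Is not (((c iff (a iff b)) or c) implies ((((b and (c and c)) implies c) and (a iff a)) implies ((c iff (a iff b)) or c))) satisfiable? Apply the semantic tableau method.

Initial set: {T not (((c iff (a iff b)) or c) implies ((((b and (c and c)) implies c) and (a iff a)) implies ((c iff (a iff b)) or c)))}.
T not (((c iff (a iff b)) or c) implies ((((b and (c and c)) implies c) and (a iff a)) implies ((c iff (a iff b)) or c))): α-rule — add T ((c iff (a iff b)) or c), F ((((b and (c and c)) implies c) and (a iff a)) implies ((c iff (a iff b)) or c)).
F ((((b and (c and c)) implies c) and (a iff a)) implies ((c iff (a iff b)) or c)): α-rule — add T (((b and (c and c)) implies c) and (a iff a)), F ((c iff (a iff b)) or c).
T (((b and (c and c)) implies c) and (a iff a)): α-rule — add T ((b and (c and c)) implies c), T (a iff a).
F ((c iff (a iff b)) or c): α-rule — add F (c iff (a iff b)), F c.
T ((c iff (a iff b)) or c): β-rule — branch into T (c iff (a iff b))  //  T c.
  branch 1 (add T (c iff (a iff b))):
    T ((b and (c and c)) implies c): β-rule — branch into F (b and (c and c))  //  T c.
      branch 1.1 (add F (b and (c and c))):
        T (a iff a): β-rule — branch into T a, T a  //  F a, F a.
          branch 1.1.1 (add T a, T a):
            F (c iff (a iff b)): β-rule — branch into T c, F (a iff b)  //  F c, T (a iff b).
              branch 1.1.1.1 (add T c, F (a iff b)):
                × closes — contains both c and not c.
              branch 1.1.1.2 (add F c, T (a iff b)):
                T (c iff (a iff b)): β-rule — branch into T c, T (a iff b)  //  F c, F (a iff b).
                  branch 1.1.1.2.1 (add T c, T (a iff b)):
                    × closes — contains both c and not c.
                  branch 1.1.1.2.2 (add F c, F (a iff b)):
                    F (b and (c and c)): β-rule — branch into F b  //  F (c and c).
                      branch 1.1.1.2.2.1 (add F b):
                        T (a iff b): β-rule — branch into T a, T b  //  F a, F b.
                          branch 1.1.1.2.2.1.1 (add T a, T b):
                            × closes — contains both b and not b.
                          branch 1.1.1.2.2.1.2 (add F a, F b):
                            × closes — contains both a and not a.
                      branch 1.1.1.2.2.2 (add F (c and c)):
                        T (a iff b): β-rule — branch into T a, T b  //  F a, F b.
                          branch 1.1.1.2.2.2.1 (add T a, T b):
                            F (a iff b): β-rule — branch into T a, F b  //  F a, T b.
                              branch 1.1.1.2.2.2.1.1 (add T a, F b):
                                × closes — contains both b and not b.
                              branch 1.1.1.2.2.2.1.2 (add F a, T b):
                                × closes — contains both a and not a.
                          branch 1.1.1.2.2.2.2 (add F a, F b):
                            × closes — contains both a and not a.
          branch 1.1.2 (add F a, F a):
            F (c iff (a iff b)): β-rule — branch into T c, F (a iff b)  //  F c, T (a iff b).
              branch 1.1.2.1 (add T c, F (a iff b)):
                × closes — contains both c and not c.
              branch 1.1.2.2 (add F c, T (a iff b)):
                T (c iff (a iff b)): β-rule — branch into T c, T (a iff b)  //  F c, F (a iff b).
                  branch 1.1.2.2.1 (add T c, T (a iff b)):
                    × closes — contains both c and not c.
                  branch 1.1.2.2.2 (add F c, F (a iff b)):
                    F (b and (c and c)): β-rule — branch into F b  //  F (c and c).
                      branch 1.1.2.2.2.1 (add F b):
                        T (a iff b): β-rule — branch into T a, T b  //  F a, F b.
                          branch 1.1.2.2.2.1.1 (add T a, T b):
                            × closes — contains both a and not a.
                          branch 1.1.2.2.2.1.2 (add F a, F b):
                            F (a iff b): β-rule — branch into T a, F b  //  F a, T b.
                              branch 1.1.2.2.2.1.2.1 (add T a, F b):
                                × closes — contains both a and not a.
                              branch 1.1.2.2.2.1.2.2 (add F a, T b):
                                × closes — contains both b and not b.
                      branch 1.1.2.2.2.2 (add F (c and c)):
                        T (a iff b): β-rule — branch into T a, T b  //  F a, F b.
                          branch 1.1.2.2.2.2.1 (add T a, T b):
                            × closes — contains both a and not a.
                          branch 1.1.2.2.2.2.2 (add F a, F b):
                            F (a iff b): β-rule — branch into T a, F b  //  F a, T b.
                              branch 1.1.2.2.2.2.2.1 (add T a, F b):
                                × closes — contains both a and not a.
                              branch 1.1.2.2.2.2.2.2 (add F a, T b):
                                × closes — contains both b and not b.
      branch 1.2 (add T c):
        × closes — contains both c and not c.
  branch 2 (add T c):
    × closes — contains both c and not c.
All 17 branches close.
Every branch closed; the formula is unsatisfiable.

Unsatisfiable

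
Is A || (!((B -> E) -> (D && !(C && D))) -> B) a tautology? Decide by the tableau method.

Assume the negation and expand:
Initial set: {!(A || (!((B -> E) -> (D && !(C && D))) -> B))}.
!(A || (!((B -> E) -> (D && !(C && D))) -> B)): α-rule — add !A, !(!((B -> E) -> (D && !(C && D))) -> B).
!(!((B -> E) -> (D && !(C && D))) -> B): α-rule — add !((B -> E) -> (D && !(C && D))), !B.
!((B -> E) -> (D && !(C && D))): α-rule — add (B -> E), !(D && !(C && D)).
(B -> E): β-rule — branch into !B  //  E.
  branch 1 (add !B):
    !(D && !(C && D)): β-rule — branch into !D  //  !!(C && D).
      branch 1.1 (add !D):
        ○ open, literals {A=0, B=0, D=0}.
      branch 1.2 (add !!(C && D)):
        !!(C && D): α-rule — add C, D.
        ○ open, literals {A=0, B=0, C=1, D=1}.
  branch 2 (add E):
    !(D && !(C && D)): β-rule — branch into !D  //  !!(C && D).
      branch 2.1 (add !D):
        ○ open, literals {A=0, B=0, D=0, E=1}.
      branch 2.2 (add !!(C && D)):
        !!(C && D): α-rule — add C, D.
        ○ open, literals {A=0, B=0, C=1, D=1, E=1}.
0 branches closed, 4 open.
An open branch gives a countermodel: A=0, B=0, D=0 (unmentioned atoms arbitrary); under it the original formula is false.

Not valid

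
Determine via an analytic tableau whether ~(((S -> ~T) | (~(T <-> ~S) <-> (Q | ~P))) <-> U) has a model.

Satisfiable

Initial set: {~(((S -> ~T) | (~(T <-> ~S) <-> (Q | ~P))) <-> U)}.
~(((S -> ~T) | (~(T <-> ~S) <-> (Q | ~P))) <-> U): β-rule — branch into ((S -> ~T) | (~(T <-> ~S) <-> (Q | ~P))), ~U  //  ~((S -> ~T) | (~(T <-> ~S) <-> (Q | ~P))), U.
  branch 1 (add ((S -> ~T) | (~(T <-> ~S) <-> (Q | ~P))), ~U):
    ((S -> ~T) | (~(T <-> ~S) <-> (Q | ~P))): β-rule — branch into (S -> ~T)  //  (~(T <-> ~S) <-> (Q | ~P)).
      branch 1.1 (add (S -> ~T)):
        (S -> ~T): β-rule — branch into ~S  //  ~T.
          branch 1.1.1 (add ~S):
            ○ open, literals {S=F, U=F}.
          branch 1.1.2 (add ~T):
            ○ open, literals {T=F, U=F}.
      branch 1.2 (add (~(T <-> ~S) <-> (Q | ~P))):
        (~(T <-> ~S) <-> (Q | ~P)): β-rule — branch into ~(T <-> ~S), (Q | ~P)  //  ~~(T <-> ~S), ~(Q | ~P).
          branch 1.2.1 (add ~(T <-> ~S), (Q | ~P)):
            ~(T <-> ~S): β-rule — branch into T, ~~S  //  ~T, ~S.
              branch 1.2.1.1 (add T, ~~S):
                (Q | ~P): β-rule — branch into Q  //  ~P.
                  branch 1.2.1.1.1 (add Q):
                    ○ open, literals {Q=T, S=T, T=T, U=F}.
                  branch 1.2.1.1.2 (add ~P):
                    ○ open, literals {P=F, S=T, T=T, U=F}.
              branch 1.2.1.2 (add ~T, ~S):
                (Q | ~P): β-rule — branch into Q  //  ~P.
                  branch 1.2.1.2.1 (add Q):
                    ○ open, literals {Q=T, S=F, T=F, U=F}.
                  branch 1.2.1.2.2 (add ~P):
                    ○ open, literals {P=F, S=F, T=F, U=F}.
          branch 1.2.2 (add ~~(T <-> ~S), ~(Q | ~P)):
            ~(Q | ~P): α-rule — add ~Q, ~~P.
            ~~(T <-> ~S): β-rule — branch into T, ~S  //  ~T, ~~S.
              branch 1.2.2.1 (add T, ~S):
                ○ open, literals {P=T, Q=F, S=F, T=T, U=F}.
              branch 1.2.2.2 (add ~T, ~~S):
                ○ open, literals {P=T, Q=F, S=T, T=F, U=F}.
  branch 2 (add ~((S -> ~T) | (~(T <-> ~S) <-> (Q | ~P))), U):
    ~((S -> ~T) | (~(T <-> ~S) <-> (Q | ~P))): α-rule — add ~(S -> ~T), ~(~(T <-> ~S) <-> (Q | ~P)).
    ~(S -> ~T): α-rule — add S, ~~T.
    ~(~(T <-> ~S) <-> (Q | ~P)): β-rule — branch into ~(T <-> ~S), ~(Q | ~P)  //  ~~(T <-> ~S), (Q | ~P).
      branch 2.1 (add ~(T <-> ~S), ~(Q | ~P)):
        ~(Q | ~P): α-rule — add ~Q, ~~P.
        ~(T <-> ~S): β-rule — branch into T, ~~S  //  ~T, ~S.
          branch 2.1.1 (add T, ~~S):
            ○ open, literals {P=T, Q=F, S=T, T=T, U=T}.
          branch 2.1.2 (add ~T, ~S):
            × closes — contains both T and ~T.
      branch 2.2 (add ~~(T <-> ~S), (Q | ~P)):
        ~~(T <-> ~S): β-rule — branch into T, ~S  //  ~T, ~~S.
          branch 2.2.1 (add T, ~S):
            × closes — contains both S and ~S.
          branch 2.2.2 (add ~T, ~~S):
            × closes — contains both T and ~T.
3 branches closed, 9 open.
An open branch gives a satisfying assignment: S=F, U=F.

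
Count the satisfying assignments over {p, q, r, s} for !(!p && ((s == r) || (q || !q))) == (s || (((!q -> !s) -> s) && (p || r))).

8

Initial set: {T (!(!p && ((s == r) || (q || !q))) == (s || (((!q -> !s) -> s) && (p || r))))}.
T (!(!p && ((s == r) || (q || !q))) == (s || (((!q -> !s) -> s) && (p || r)))): β-rule — branch into T !(!p && ((s == r) || (q || !q))), T (s || (((!q -> !s) -> s) && (p || r)))  //  F !(!p && ((s == r) || (q || !q))), F (s || (((!q -> !s) -> s) && (p || r))).
  branch 1 (add T !(!p && ((s == r) || (q || !q))), T (s || (((!q -> !s) -> s) && (p || r)))):
    T !(!p && ((s == r) || (q || !q))): β-rule — branch into F !p  //  F ((s == r) || (q || !q)).
      branch 1.1 (add F !p):
        T (s || (((!q -> !s) -> s) && (p || r))): β-rule — branch into T s  //  T (((!q -> !s) -> s) && (p || r)).
          branch 1.1.1 (add T s):
            ○ open, literals {p=true, s=true}.
          branch 1.1.2 (add T (((!q -> !s) -> s) && (p || r))):
            T (((!q -> !s) -> s) && (p || r)): α-rule — add T ((!q -> !s) -> s), T (p || r).
            T ((!q -> !s) -> s): β-rule — branch into F (!q -> !s)  //  T s.
              branch 1.1.2.1 (add F (!q -> !s)):
                F (!q -> !s): α-rule — add T !q, F !s.
                T (p || r): β-rule — branch into T p  //  T r.
                  branch 1.1.2.1.1 (add T p):
                    ○ open, literals {p=true, q=false, s=true}.
                  branch 1.1.2.1.2 (add T r):
                    ○ open, literals {p=true, q=false, r=true, s=true}.
              branch 1.1.2.2 (add T s):
                T (p || r): β-rule — branch into T p  //  T r.
                  branch 1.1.2.2.1 (add T p):
                    ○ open, literals {p=true, s=true}.
                  branch 1.1.2.2.2 (add T r):
                    ○ open, literals {p=true, r=true, s=true}.
      branch 1.2 (add F ((s == r) || (q || !q))):
        F ((s == r) || (q || !q)): α-rule — add F (s == r), F (q || !q).
        F (q || !q): α-rule — add F q, F !q.
        × closes — contains both q and !q.
  branch 2 (add F !(!p && ((s == r) || (q || !q))), F (s || (((!q -> !s) -> s) && (p || r)))):
    F !(!p && ((s == r) || (q || !q))): α-rule — add T !p, T ((s == r) || (q || !q)).
    F (s || (((!q -> !s) -> s) && (p || r))): α-rule — add F s, F (((!q -> !s) -> s) && (p || r)).
    T ((s == r) || (q || !q)): β-rule — branch into T (s == r)  //  T (q || !q).
      branch 2.1 (add T (s == r)):
        F (((!q -> !s) -> s) && (p || r)): β-rule — branch into F ((!q -> !s) -> s)  //  F (p || r).
          branch 2.1.1 (add F ((!q -> !s) -> s)):
            F ((!q -> !s) -> s): α-rule — add T (!q -> !s), F s.
            T (s == r): β-rule — branch into T s, T r  //  F s, F r.
              branch 2.1.1.1 (add T s, T r):
                × closes — contains both s and !s.
              branch 2.1.1.2 (add F s, F r):
                T (!q -> !s): β-rule — branch into F !q  //  T !s.
                  branch 2.1.1.2.1 (add F !q):
                    ○ open, literals {p=false, q=true, r=false, s=false}.
                  branch 2.1.1.2.2 (add T !s):
                    ○ open, literals {p=false, r=false, s=false}.
          branch 2.1.2 (add F (p || r)):
            F (p || r): α-rule — add F p, F r.
            T (s == r): β-rule — branch into T s, T r  //  F s, F r.
              branch 2.1.2.1 (add T s, T r):
                × closes — contains both s and !s.
              branch 2.1.2.2 (add F s, F r):
                ○ open, literals {p=false, r=false, s=false}.
      branch 2.2 (add T (q || !q)):
        F (((!q -> !s) -> s) && (p || r)): β-rule — branch into F ((!q -> !s) -> s)  //  F (p || r).
          branch 2.2.1 (add F ((!q -> !s) -> s)):
            F ((!q -> !s) -> s): α-rule — add T (!q -> !s), F s.
            T (q || !q): β-rule — branch into T q  //  T !q.
              branch 2.2.1.1 (add T q):
                T (!q -> !s): β-rule — branch into F !q  //  T !s.
                  branch 2.2.1.1.1 (add F !q):
                    ○ open, literals {p=false, q=true, s=false}.
                  branch 2.2.1.1.2 (add T !s):
                    ○ open, literals {p=false, q=true, s=false}.
              branch 2.2.1.2 (add T !q):
                T (!q -> !s): β-rule — branch into F !q  //  T !s.
                  branch 2.2.1.2.1 (add F !q):
                    × closes — contains both q and !q.
                  branch 2.2.1.2.2 (add T !s):
                    ○ open, literals {p=false, q=false, s=false}.
          branch 2.2.2 (add F (p || r)):
            F (p || r): α-rule — add F p, F r.
            T (q || !q): β-rule — branch into T q  //  T !q.
              branch 2.2.2.1 (add T q):
                ○ open, literals {p=false, q=true, r=false, s=false}.
              branch 2.2.2.2 (add T !q):
                ○ open, literals {p=false, q=false, r=false, s=false}.
4 branches closed, 13 open.
Each open branch fixes some atoms; the unmentioned ones are free. Counting distinct full assignments: branch {p=true, s=true} (q, r) contributes 4 new; branch {p=true, q=false, s=true} (r) contributes 0 new; branch {p=true, q=false, r=true, s=true} (none free) contributes 0 new; branch {p=true, s=true} (q, r) contributes 0 new; branch {p=true, r=true, s=true} (q) contributes 0 new; branch {p=false, q=true, r=false, s=false} (none free) contributes 1 new; branch {p=false, r=false, s=false} (q) contributes 1 new; branch {p=false, r=false, s=false} (q) contributes 0 new; branch {p=false, q=true, s=false} (r) contributes 1 new; branch {p=false, q=true, s=false} (r) contributes 0 new; branch {p=false, q=false, s=false} (r) contributes 1 new; branch {p=false, q=true, r=false, s=false} (none free) contributes 0 new; branch {p=false, q=false, r=false, s=false} (none free) contributes 0 new. Total: 8.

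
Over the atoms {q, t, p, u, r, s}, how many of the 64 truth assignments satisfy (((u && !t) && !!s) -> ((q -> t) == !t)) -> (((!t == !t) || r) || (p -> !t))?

Initial set: {((((u && !t) && !!s) -> ((q -> t) == !t)) -> (((!t == !t) || r) || (p -> !t)))}.
((((u && !t) && !!s) -> ((q -> t) == !t)) -> (((!t == !t) || r) || (p -> !t))): β-rule — branch into !(((u && !t) && !!s) -> ((q -> t) == !t))  //  (((!t == !t) || r) || (p -> !t)).
  branch 1 (add !(((u && !t) && !!s) -> ((q -> t) == !t))):
    !(((u && !t) && !!s) -> ((q -> t) == !t)): α-rule — add ((u && !t) && !!s), !((q -> t) == !t).
    ((u && !t) && !!s): α-rule — add (u && !t), !!s.
    (u && !t): α-rule — add u, !t.
    !!s: drop double negation, giving s.
    !((q -> t) == !t): β-rule — branch into (q -> t), !!t  //  !(q -> t), !t.
      branch 1.1 (add (q -> t), !!t):
        × closes — contains both t and !t.
      branch 1.2 (add !(q -> t), !t):
        !(q -> t): α-rule — add q, !t.
        ○ open, literals {q=T, s=T, t=F, u=T}.
  branch 2 (add (((!t == !t) || r) || (p -> !t))):
    (((!t == !t) || r) || (p -> !t)): β-rule — branch into ((!t == !t) || r)  //  (p -> !t).
      branch 2.1 (add ((!t == !t) || r)):
        ((!t == !t) || r): β-rule — branch into (!t == !t)  //  r.
          branch 2.1.1 (add (!t == !t)):
            (!t == !t): β-rule — branch into !t, !t  //  !!t, !!t.
              branch 2.1.1.1 (add !t, !t):
                ○ open, literals {t=F}.
              branch 2.1.1.2 (add !!t, !!t):
                ○ open, literals {t=T}.
          branch 2.1.2 (add r):
            ○ open, literals {r=T}.
      branch 2.2 (add (p -> !t)):
        (p -> !t): β-rule — branch into !p  //  !t.
          branch 2.2.1 (add !p):
            ○ open, literals {p=F}.
          branch 2.2.2 (add !t):
            ○ open, literals {t=F}.
1 branch closed, 6 open.
Each open branch fixes some atoms; the unmentioned ones are free. Counting distinct full assignments: branch {q=T, s=T, t=F, u=T} (p, r) contributes 4 new; branch {t=F} (q, p, u, r, s) contributes 28 new; branch {t=T} (q, p, u, r, s) contributes 32 new; branch {r=T} (q, t, p, u, s) contributes 0 new; branch {p=F} (q, t, u, r, s) contributes 0 new; branch {t=F} (q, p, u, r, s) contributes 0 new. Total: 64.

64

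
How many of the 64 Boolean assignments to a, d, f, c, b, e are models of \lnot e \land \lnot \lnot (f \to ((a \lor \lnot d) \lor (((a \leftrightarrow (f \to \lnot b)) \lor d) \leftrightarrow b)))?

Initial set: {(\lnot e \land \lnot \lnot (f \to ((a \lor \lnot d) \lor (((a \leftrightarrow (f \to \lnot b)) \lor d) \leftrightarrow b))))}.
(\lnot e \land \lnot \lnot (f \to ((a \lor \lnot d) \lor (((a \leftrightarrow (f \to \lnot b)) \lor d) \leftrightarrow b)))): α-rule — add \lnot e, \lnot \lnot (f \to ((a \lor \lnot d) \lor (((a \leftrightarrow (f \to \lnot b)) \lor d) \leftrightarrow b))).
\lnot \lnot (f \to ((a \lor \lnot d) \lor (((a \leftrightarrow (f \to \lnot b)) \lor d) \leftrightarrow b))): drop double negation, giving (f \to ((a \lor \lnot d) \lor (((a \leftrightarrow (f \to \lnot b)) \lor d) \leftrightarrow b))).
(f \to ((a \lor \lnot d) \lor (((a \leftrightarrow (f \to \lnot b)) \lor d) \leftrightarrow b))): β-rule — branch into \lnot f  //  ((a \lor \lnot d) \lor (((a \leftrightarrow (f \to \lnot b)) \lor d) \leftrightarrow b)).
  branch 1 (add \lnot f):
    ○ open, literals {e=F, f=F}.
  branch 2 (add ((a \lor \lnot d) \lor (((a \leftrightarrow (f \to \lnot b)) \lor d) \leftrightarrow b))):
    ((a \lor \lnot d) \lor (((a \leftrightarrow (f \to \lnot b)) \lor d) \leftrightarrow b)): β-rule — branch into (a \lor \lnot d)  //  (((a \leftrightarrow (f \to \lnot b)) \lor d) \leftrightarrow b).
      branch 2.1 (add (a \lor \lnot d)):
        (a \lor \lnot d): β-rule — branch into a  //  \lnot d.
          branch 2.1.1 (add a):
            ○ open, literals {a=T, e=F}.
          branch 2.1.2 (add \lnot d):
            ○ open, literals {d=F, e=F}.
      branch 2.2 (add (((a \leftrightarrow (f \to \lnot b)) \lor d) \leftrightarrow b)):
        (((a \leftrightarrow (f \to \lnot b)) \lor d) \leftrightarrow b): β-rule — branch into ((a \leftrightarrow (f \to \lnot b)) \lor d), b  //  \lnot ((a \leftrightarrow (f \to \lnot b)) \lor d), \lnot b.
          branch 2.2.1 (add ((a \leftrightarrow (f \to \lnot b)) \lor d), b):
            ((a \leftrightarrow (f \to \lnot b)) \lor d): β-rule — branch into (a \leftrightarrow (f \to \lnot b))  //  d.
              branch 2.2.1.1 (add (a \leftrightarrow (f \to \lnot b))):
                (a \leftrightarrow (f \to \lnot b)): β-rule — branch into a, (f \to \lnot b)  //  \lnot a, \lnot (f \to \lnot b).
                  branch 2.2.1.1.1 (add a, (f \to \lnot b)):
                    (f \to \lnot b): β-rule — branch into \lnot f  //  \lnot b.
                      branch 2.2.1.1.1.1 (add \lnot f):
                        ○ open, literals {a=T, b=T, e=F, f=F}.
                      branch 2.2.1.1.1.2 (add \lnot b):
                        × closes — contains both b and \lnot b.
                  branch 2.2.1.1.2 (add \lnot a, \lnot (f \to \lnot b)):
                    \lnot (f \to \lnot b): α-rule — add f, \lnot \lnot b.
                    ○ open, literals {a=F, b=T, e=F, f=T}.
              branch 2.2.1.2 (add d):
                ○ open, literals {b=T, d=T, e=F}.
          branch 2.2.2 (add \lnot ((a \leftrightarrow (f \to \lnot b)) \lor d), \lnot b):
            \lnot ((a \leftrightarrow (f \to \lnot b)) \lor d): α-rule — add \lnot (a \leftrightarrow (f \to \lnot b)), \lnot d.
            \lnot (a \leftrightarrow (f \to \lnot b)): β-rule — branch into a, \lnot (f \to \lnot b)  //  \lnot a, (f \to \lnot b).
              branch 2.2.2.1 (add a, \lnot (f \to \lnot b)):
                \lnot (f \to \lnot b): α-rule — add f, \lnot \lnot b.
                × closes — contains both b and \lnot b.
              branch 2.2.2.2 (add \lnot a, (f \to \lnot b)):
                (f \to \lnot b): β-rule — branch into \lnot f  //  \lnot b.
                  branch 2.2.2.2.1 (add \lnot f):
                    ○ open, literals {a=F, b=F, d=F, e=F, f=F}.
                  branch 2.2.2.2.2 (add \lnot b):
                    ○ open, literals {a=F, b=F, d=F, e=F}.
2 branches closed, 8 open.
Each open branch fixes some atoms; the unmentioned ones are free. Counting distinct full assignments: branch {e=F, f=F} (a, d, c, b) contributes 16 new; branch {a=T, e=F} (d, f, c, b) contributes 8 new; branch {d=F, e=F} (a, f, c, b) contributes 4 new; branch {a=T, b=T, e=F, f=F} (d, c) contributes 0 new; branch {a=F, b=T, e=F, f=T} (d, c) contributes 2 new; branch {b=T, d=T, e=F} (a, f, c) contributes 0 new; branch {a=F, b=F, d=F, e=F, f=F} (c) contributes 0 new; branch {a=F, b=F, d=F, e=F} (f, c) contributes 0 new. Total: 30.

30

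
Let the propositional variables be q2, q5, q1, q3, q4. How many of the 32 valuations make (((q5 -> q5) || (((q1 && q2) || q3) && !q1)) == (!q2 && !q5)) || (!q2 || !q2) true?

16

Initial set: {((((q5 -> q5) || (((q1 && q2) || q3) && !q1)) == (!q2 && !q5)) || (!q2 || !q2))}.
((((q5 -> q5) || (((q1 && q2) || q3) && !q1)) == (!q2 && !q5)) || (!q2 || !q2)): β-rule — branch into (((q5 -> q5) || (((q1 && q2) || q3) && !q1)) == (!q2 && !q5))  //  (!q2 || !q2).
  branch 1 (add (((q5 -> q5) || (((q1 && q2) || q3) && !q1)) == (!q2 && !q5))):
    (((q5 -> q5) || (((q1 && q2) || q3) && !q1)) == (!q2 && !q5)): β-rule — branch into ((q5 -> q5) || (((q1 && q2) || q3) && !q1)), (!q2 && !q5)  //  !((q5 -> q5) || (((q1 && q2) || q3) && !q1)), !(!q2 && !q5).
      branch 1.1 (add ((q5 -> q5) || (((q1 && q2) || q3) && !q1)), (!q2 && !q5)):
        (!q2 && !q5): α-rule — add !q2, !q5.
        ((q5 -> q5) || (((q1 && q2) || q3) && !q1)): β-rule — branch into (q5 -> q5)  //  (((q1 && q2) || q3) && !q1).
          branch 1.1.1 (add (q5 -> q5)):
            (q5 -> q5): β-rule — branch into !q5  //  q5.
              branch 1.1.1.1 (add !q5):
                ○ open, literals {q2=F, q5=F}.
              branch 1.1.1.2 (add q5):
                × closes — contains both q5 and !q5.
          branch 1.1.2 (add (((q1 && q2) || q3) && !q1)):
            (((q1 && q2) || q3) && !q1): α-rule — add ((q1 && q2) || q3), !q1.
            ((q1 && q2) || q3): β-rule — branch into (q1 && q2)  //  q3.
              branch 1.1.2.1 (add (q1 && q2)):
                (q1 && q2): α-rule — add q1, q2.
                × closes — contains both q1 and !q1.
              branch 1.1.2.2 (add q3):
                ○ open, literals {q1=F, q2=F, q3=T, q5=F}.
      branch 1.2 (add !((q5 -> q5) || (((q1 && q2) || q3) && !q1)), !(!q2 && !q5)):
        !((q5 -> q5) || (((q1 && q2) || q3) && !q1)): α-rule — add !(q5 -> q5), !(((q1 && q2) || q3) && !q1).
        !(q5 -> q5): α-rule — add q5, !q5.
        × closes — contains both q5 and !q5.
  branch 2 (add (!q2 || !q2)):
    (!q2 || !q2): β-rule — branch into !q2  //  !q2.
      branch 2.1 (add !q2):
        ○ open, literals {q2=F}.
      branch 2.2 (add !q2):
        ○ open, literals {q2=F}.
3 branches closed, 4 open.
Each open branch fixes some atoms; the unmentioned ones are free. Counting distinct full assignments: branch {q2=F, q5=F} (q1, q3, q4) contributes 8 new; branch {q1=F, q2=F, q3=T, q5=F} (q4) contributes 0 new; branch {q2=F} (q5, q1, q3, q4) contributes 8 new; branch {q2=F} (q5, q1, q3, q4) contributes 0 new. Total: 16.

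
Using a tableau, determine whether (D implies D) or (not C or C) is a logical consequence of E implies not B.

Initial set: {T (E implies not B); F ((D implies D) or (not C or C))}.
F ((D implies D) or (not C or C)): α-rule — add F (D implies D), F (not C or C).
F (D implies D): α-rule — add T D, F D.
× closes — contains both D and not D.
All 1 branch closes.
Every branch closed, so the premises entail the conclusion.

Yes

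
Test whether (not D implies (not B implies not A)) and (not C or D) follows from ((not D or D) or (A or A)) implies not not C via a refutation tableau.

No

Initial set: {(((not D or D) or (A or A)) implies not not C); not ((not D implies (not B implies not A)) and (not C or D))}.
(((not D or D) or (A or A)) implies not not C): β-rule — branch into not ((not D or D) or (A or A))  //  not not C.
  branch 1 (add not ((not D or D) or (A or A))):
    not ((not D or D) or (A or A)): α-rule — add not (not D or D), not (A or A).
    not (not D or D): α-rule — add not not D, not D.
    × closes — contains both D and not D.
  branch 2 (add not not C):
    not not C: drop double negation, giving C.
    not ((not D implies (not B implies not A)) and (not C or D)): β-rule — branch into not (not D implies (not B implies not A))  //  not (not C or D).
      branch 2.1 (add not (not D implies (not B implies not A))):
        not (not D implies (not B implies not A)): α-rule — add not D, not (not B implies not A).
        not (not B implies not A): α-rule — add not B, not not A.
        ○ open, literals {A=T, B=F, C=T, D=F}.
      branch 2.2 (add not (not C or D)):
        not (not C or D): α-rule — add not not C, not D.
        ○ open, literals {C=T, D=F}.
1 branch closed, 2 open.
An open branch gives a countermodel: A=T, B=F, C=T, D=F (unmentioned atoms arbitrary); the premises hold there but the conclusion fails.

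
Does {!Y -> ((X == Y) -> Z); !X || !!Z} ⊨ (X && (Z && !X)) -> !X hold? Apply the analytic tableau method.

Yes

Initial set: {(!Y -> ((X == Y) -> Z)); (!X || !!Z); !((X && (Z && !X)) -> !X)}.
!((X && (Z && !X)) -> !X): α-rule — add (X && (Z && !X)), !!X.
(X && (Z && !X)): α-rule — add X, (Z && !X).
(Z && !X): α-rule — add Z, !X.
× closes — contains both X and !X.
All 1 branch closes.
Every branch closed, so the premises entail the conclusion.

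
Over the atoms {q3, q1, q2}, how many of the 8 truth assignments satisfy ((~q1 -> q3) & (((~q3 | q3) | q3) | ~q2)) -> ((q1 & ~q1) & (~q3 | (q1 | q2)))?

2

Initial set: {(((~q1 -> q3) & (((~q3 | q3) | q3) | ~q2)) -> ((q1 & ~q1) & (~q3 | (q1 | q2))))}.
(((~q1 -> q3) & (((~q3 | q3) | q3) | ~q2)) -> ((q1 & ~q1) & (~q3 | (q1 | q2)))): β-rule — branch into ~((~q1 -> q3) & (((~q3 | q3) | q3) | ~q2))  //  ((q1 & ~q1) & (~q3 | (q1 | q2))).
  branch 1 (add ~((~q1 -> q3) & (((~q3 | q3) | q3) | ~q2))):
    ~((~q1 -> q3) & (((~q3 | q3) | q3) | ~q2)): β-rule — branch into ~(~q1 -> q3)  //  ~(((~q3 | q3) | q3) | ~q2).
      branch 1.1 (add ~(~q1 -> q3)):
        ~(~q1 -> q3): α-rule — add ~q1, ~q3.
        ○ open, literals {q1=F, q3=F}.
      branch 1.2 (add ~(((~q3 | q3) | q3) | ~q2)):
        ~(((~q3 | q3) | q3) | ~q2): α-rule — add ~((~q3 | q3) | q3), ~~q2.
        ~((~q3 | q3) | q3): α-rule — add ~(~q3 | q3), ~q3.
        ~(~q3 | q3): α-rule — add ~~q3, ~q3.
        × closes — contains both q3 and ~q3.
  branch 2 (add ((q1 & ~q1) & (~q3 | (q1 | q2)))):
    ((q1 & ~q1) & (~q3 | (q1 | q2))): α-rule — add (q1 & ~q1), (~q3 | (q1 | q2)).
    (q1 & ~q1): α-rule — add q1, ~q1.
    × closes — contains both q1 and ~q1.
2 branches closed, 1 open.
Each open branch fixes some atoms; the unmentioned ones are free. Counting distinct full assignments: branch {q1=F, q3=F} (q2) contributes 2 new. Total: 2.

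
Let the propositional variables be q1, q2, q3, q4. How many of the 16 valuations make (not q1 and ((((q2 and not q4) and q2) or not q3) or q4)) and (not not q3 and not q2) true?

Initial set: {((not q1 and ((((q2 and not q4) and q2) or not q3) or q4)) and (not not q3 and not q2))}.
((not q1 and ((((q2 and not q4) and q2) or not q3) or q4)) and (not not q3 and not q2)): α-rule — add (not q1 and ((((q2 and not q4) and q2) or not q3) or q4)), (not not q3 and not q2).
(not q1 and ((((q2 and not q4) and q2) or not q3) or q4)): α-rule — add not q1, ((((q2 and not q4) and q2) or not q3) or q4).
(not not q3 and not q2): α-rule — add not not q3, not q2.
not not q3: drop double negation, giving q3.
((((q2 and not q4) and q2) or not q3) or q4): β-rule — branch into (((q2 and not q4) and q2) or not q3)  //  q4.
  branch 1 (add (((q2 and not q4) and q2) or not q3)):
    (((q2 and not q4) and q2) or not q3): β-rule — branch into ((q2 and not q4) and q2)  //  not q3.
      branch 1.1 (add ((q2 and not q4) and q2)):
        ((q2 and not q4) and q2): α-rule — add (q2 and not q4), q2.
        × closes — contains both q2 and not q2.
      branch 1.2 (add not q3):
        × closes — contains both q3 and not q3.
  branch 2 (add q4):
    ○ open, literals {q1=false, q2=false, q3=true, q4=true}.
2 branches closed, 1 open.
Each open branch fixes some atoms; the unmentioned ones are free. Counting distinct full assignments: branch {q1=false, q2=false, q3=true, q4=true} (none free) contributes 1 new. Total: 1.

1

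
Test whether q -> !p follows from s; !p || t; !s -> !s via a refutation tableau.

No

Initial set: {s; (!p || t); (!s -> !s); !(q -> !p)}.
!(q -> !p): α-rule — add q, !!p.
(!p || t): β-rule — branch into !p  //  t.
  branch 1 (add !p):
    × closes — contains both p and !p.
  branch 2 (add t):
    (!s -> !s): β-rule — branch into !!s  //  !s.
      branch 2.1 (add !!s):
        ○ open, literals {p=T, q=T, s=T, t=T}.
      branch 2.2 (add !s):
        × closes — contains both s and !s.
2 branches closed, 1 open.
An open branch gives a countermodel: p=T, q=T, s=T, t=T (unmentioned atoms arbitrary); the premises hold there but the conclusion fails.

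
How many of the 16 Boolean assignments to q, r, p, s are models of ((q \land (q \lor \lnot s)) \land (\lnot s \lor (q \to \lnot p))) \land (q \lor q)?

Initial set: {(((q \land (q \lor \lnot s)) \land (\lnot s \lor (q \to \lnot p))) \land (q \lor q))}.
(((q \land (q \lor \lnot s)) \land (\lnot s \lor (q \to \lnot p))) \land (q \lor q)): α-rule — add ((q \land (q \lor \lnot s)) \land (\lnot s \lor (q \to \lnot p))), (q \lor q).
((q \land (q \lor \lnot s)) \land (\lnot s \lor (q \to \lnot p))): α-rule — add (q \land (q \lor \lnot s)), (\lnot s \lor (q \to \lnot p)).
(q \land (q \lor \lnot s)): α-rule — add q, (q \lor \lnot s).
(q \lor q): β-rule — branch into q  //  q.
  branch 1 (add q):
    (\lnot s \lor (q \to \lnot p)): β-rule — branch into \lnot s  //  (q \to \lnot p).
      branch 1.1 (add \lnot s):
        (q \lor \lnot s): β-rule — branch into q  //  \lnot s.
          branch 1.1.1 (add q):
            ○ open, literals {q=true, s=false}.
          branch 1.1.2 (add \lnot s):
            ○ open, literals {q=true, s=false}.
      branch 1.2 (add (q \to \lnot p)):
        (q \lor \lnot s): β-rule — branch into q  //  \lnot s.
          branch 1.2.1 (add q):
            (q \to \lnot p): β-rule — branch into \lnot q  //  \lnot p.
              branch 1.2.1.1 (add \lnot q):
                × closes — contains both q and \lnot q.
              branch 1.2.1.2 (add \lnot p):
                ○ open, literals {p=false, q=true}.
          branch 1.2.2 (add \lnot s):
            (q \to \lnot p): β-rule — branch into \lnot q  //  \lnot p.
              branch 1.2.2.1 (add \lnot q):
                × closes — contains both q and \lnot q.
              branch 1.2.2.2 (add \lnot p):
                ○ open, literals {p=false, q=true, s=false}.
  branch 2 (add q):
    (\lnot s \lor (q \to \lnot p)): β-rule — branch into \lnot s  //  (q \to \lnot p).
      branch 2.1 (add \lnot s):
        (q \lor \lnot s): β-rule — branch into q  //  \lnot s.
          branch 2.1.1 (add q):
            ○ open, literals {q=true, s=false}.
          branch 2.1.2 (add \lnot s):
            ○ open, literals {q=true, s=false}.
      branch 2.2 (add (q \to \lnot p)):
        (q \lor \lnot s): β-rule — branch into q  //  \lnot s.
          branch 2.2.1 (add q):
            (q \to \lnot p): β-rule — branch into \lnot q  //  \lnot p.
              branch 2.2.1.1 (add \lnot q):
                × closes — contains both q and \lnot q.
              branch 2.2.1.2 (add \lnot p):
                ○ open, literals {p=false, q=true}.
          branch 2.2.2 (add \lnot s):
            (q \to \lnot p): β-rule — branch into \lnot q  //  \lnot p.
              branch 2.2.2.1 (add \lnot q):
                × closes — contains both q and \lnot q.
              branch 2.2.2.2 (add \lnot p):
                ○ open, literals {p=false, q=true, s=false}.
4 branches closed, 8 open.
Each open branch fixes some atoms; the unmentioned ones are free. Counting distinct full assignments: branch {q=true, s=false} (r, p) contributes 4 new; branch {q=true, s=false} (r, p) contributes 0 new; branch {p=false, q=true} (r, s) contributes 2 new; branch {p=false, q=true, s=false} (r) contributes 0 new; branch {q=true, s=false} (r, p) contributes 0 new; branch {q=true, s=false} (r, p) contributes 0 new; branch {p=false, q=true} (r, s) contributes 0 new; branch {p=false, q=true, s=false} (r) contributes 0 new. Total: 6.

6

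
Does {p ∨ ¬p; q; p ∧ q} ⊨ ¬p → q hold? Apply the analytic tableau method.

Yes

Initial set: {(p ∨ ¬p); q; (p ∧ q); ¬(¬p → q)}.
(p ∧ q): α-rule — add p, q.
¬(¬p → q): α-rule — add ¬p, ¬q.
× closes — contains both p and ¬p.
All 1 branch closes.
Every branch closed, so the premises entail the conclusion.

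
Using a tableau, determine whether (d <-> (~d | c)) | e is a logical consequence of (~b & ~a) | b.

No

Initial set: {((~b & ~a) | b); ~((d <-> (~d | c)) | e)}.
~((d <-> (~d | c)) | e): α-rule — add ~(d <-> (~d | c)), ~e.
((~b & ~a) | b): β-rule — branch into (~b & ~a)  //  b.
  branch 1 (add (~b & ~a)):
    (~b & ~a): α-rule — add ~b, ~a.
    ~(d <-> (~d | c)): β-rule — branch into d, ~(~d | c)  //  ~d, (~d | c).
      branch 1.1 (add d, ~(~d | c)):
        ~(~d | c): α-rule — add ~~d, ~c.
        ○ open, literals {a=false, b=false, c=false, d=true, e=false}.
      branch 1.2 (add ~d, (~d | c)):
        (~d | c): β-rule — branch into ~d  //  c.
          branch 1.2.1 (add ~d):
            ○ open, literals {a=false, b=false, d=false, e=false}.
          branch 1.2.2 (add c):
            ○ open, literals {a=false, b=false, c=true, d=false, e=false}.
  branch 2 (add b):
    ~(d <-> (~d | c)): β-rule — branch into d, ~(~d | c)  //  ~d, (~d | c).
      branch 2.1 (add d, ~(~d | c)):
        ~(~d | c): α-rule — add ~~d, ~c.
        ○ open, literals {b=true, c=false, d=true, e=false}.
      branch 2.2 (add ~d, (~d | c)):
        (~d | c): β-rule — branch into ~d  //  c.
          branch 2.2.1 (add ~d):
            ○ open, literals {b=true, d=false, e=false}.
          branch 2.2.2 (add c):
            ○ open, literals {b=true, c=true, d=false, e=false}.
0 branches closed, 6 open.
An open branch gives a countermodel: a=false, b=false, c=false, d=true, e=false (unmentioned atoms arbitrary); the premises hold there but the conclusion fails.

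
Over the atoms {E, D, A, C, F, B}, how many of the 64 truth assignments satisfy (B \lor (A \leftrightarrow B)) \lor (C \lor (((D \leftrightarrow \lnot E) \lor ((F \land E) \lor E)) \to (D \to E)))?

Initial set: {((B \lor (A \leftrightarrow B)) \lor (C \lor (((D \leftrightarrow \lnot E) \lor ((F \land E) \lor E)) \to (D \to E))))}.
((B \lor (A \leftrightarrow B)) \lor (C \lor (((D \leftrightarrow \lnot E) \lor ((F \land E) \lor E)) \to (D \to E)))): β-rule — branch into (B \lor (A \leftrightarrow B))  //  (C \lor (((D \leftrightarrow \lnot E) \lor ((F \land E) \lor E)) \to (D \to E))).
  branch 1 (add (B \lor (A \leftrightarrow B))):
    (B \lor (A \leftrightarrow B)): β-rule — branch into B  //  (A \leftrightarrow B).
      branch 1.1 (add B):
        ○ open, literals {B=1}.
      branch 1.2 (add (A \leftrightarrow B)):
        (A \leftrightarrow B): β-rule — branch into A, B  //  \lnot A, \lnot B.
          branch 1.2.1 (add A, B):
            ○ open, literals {A=1, B=1}.
          branch 1.2.2 (add \lnot A, \lnot B):
            ○ open, literals {A=0, B=0}.
  branch 2 (add (C \lor (((D \leftrightarrow \lnot E) \lor ((F \land E) \lor E)) \to (D \to E)))):
    (C \lor (((D \leftrightarrow \lnot E) \lor ((F \land E) \lor E)) \to (D \to E))): β-rule — branch into C  //  (((D \leftrightarrow \lnot E) \lor ((F \land E) \lor E)) \to (D \to E)).
      branch 2.1 (add C):
        ○ open, literals {C=1}.
      branch 2.2 (add (((D \leftrightarrow \lnot E) \lor ((F \land E) \lor E)) \to (D \to E))):
        (((D \leftrightarrow \lnot E) \lor ((F \land E) \lor E)) \to (D \to E)): β-rule — branch into \lnot ((D \leftrightarrow \lnot E) \lor ((F \land E) \lor E))  //  (D \to E).
          branch 2.2.1 (add \lnot ((D \leftrightarrow \lnot E) \lor ((F \land E) \lor E))):
            \lnot ((D \leftrightarrow \lnot E) \lor ((F \land E) \lor E)): α-rule — add \lnot (D \leftrightarrow \lnot E), \lnot ((F \land E) \lor E).
            \lnot ((F \land E) \lor E): α-rule — add \lnot (F \land E), \lnot E.
            \lnot (D \leftrightarrow \lnot E): β-rule — branch into D, \lnot \lnot E  //  \lnot D, \lnot E.
              branch 2.2.1.1 (add D, \lnot \lnot E):
                × closes — contains both E and \lnot E.
              branch 2.2.1.2 (add \lnot D, \lnot E):
                \lnot (F \land E): β-rule — branch into \lnot F  //  \lnot E.
                  branch 2.2.1.2.1 (add \lnot F):
                    ○ open, literals {D=0, E=0, F=0}.
                  branch 2.2.1.2.2 (add \lnot E):
                    ○ open, literals {D=0, E=0}.
          branch 2.2.2 (add (D \to E)):
            (D \to E): β-rule — branch into \lnot D  //  E.
              branch 2.2.2.1 (add \lnot D):
                ○ open, literals {D=0}.
              branch 2.2.2.2 (add E):
                ○ open, literals {E=1}.
1 branch closed, 8 open.
Each open branch fixes some atoms; the unmentioned ones are free. Counting distinct full assignments: branch {B=1} (E, D, A, C, F) contributes 32 new; branch {A=1, B=1} (E, D, C, F) contributes 0 new; branch {A=0, B=0} (E, D, C, F) contributes 16 new; branch {C=1} (E, D, A, F, B) contributes 8 new; branch {D=0, E=0, F=0} (A, C, B) contributes 1 new; branch {D=0, E=0} (A, C, F, B) contributes 1 new; branch {D=0} (E, A, C, F, B) contributes 2 new; branch {E=1} (D, A, C, F, B) contributes 2 new. Total: 62.

62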